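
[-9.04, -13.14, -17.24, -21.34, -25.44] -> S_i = -9.04 + -4.10*i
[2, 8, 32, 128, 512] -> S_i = 2*4^i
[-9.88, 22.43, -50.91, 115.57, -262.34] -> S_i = -9.88*(-2.27)^i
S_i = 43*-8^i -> [43, -344, 2752, -22016, 176128]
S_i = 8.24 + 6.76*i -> [8.24, 15.0, 21.76, 28.52, 35.28]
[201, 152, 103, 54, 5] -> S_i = 201 + -49*i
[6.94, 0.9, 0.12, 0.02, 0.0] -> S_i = 6.94*0.13^i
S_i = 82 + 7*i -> [82, 89, 96, 103, 110]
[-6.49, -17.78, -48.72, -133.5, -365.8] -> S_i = -6.49*2.74^i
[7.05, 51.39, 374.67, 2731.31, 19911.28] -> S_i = 7.05*7.29^i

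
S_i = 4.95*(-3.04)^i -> [4.95, -15.05, 45.75, -139.07, 422.77]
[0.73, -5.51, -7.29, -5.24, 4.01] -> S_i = Random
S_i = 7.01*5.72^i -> [7.01, 40.1, 229.36, 1311.92, 7504.16]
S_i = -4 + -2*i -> [-4, -6, -8, -10, -12]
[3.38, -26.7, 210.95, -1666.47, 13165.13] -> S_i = 3.38*(-7.90)^i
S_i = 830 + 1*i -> [830, 831, 832, 833, 834]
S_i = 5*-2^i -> [5, -10, 20, -40, 80]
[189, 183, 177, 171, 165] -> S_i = 189 + -6*i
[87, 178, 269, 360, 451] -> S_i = 87 + 91*i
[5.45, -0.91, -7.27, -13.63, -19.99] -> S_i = 5.45 + -6.36*i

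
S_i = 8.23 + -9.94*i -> [8.23, -1.71, -11.65, -21.59, -31.53]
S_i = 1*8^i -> [1, 8, 64, 512, 4096]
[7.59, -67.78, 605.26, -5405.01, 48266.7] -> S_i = 7.59*(-8.93)^i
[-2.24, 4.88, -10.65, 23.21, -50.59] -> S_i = -2.24*(-2.18)^i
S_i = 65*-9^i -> [65, -585, 5265, -47385, 426465]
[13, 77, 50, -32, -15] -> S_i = Random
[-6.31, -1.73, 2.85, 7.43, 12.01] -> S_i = -6.31 + 4.58*i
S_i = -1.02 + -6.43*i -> [-1.02, -7.45, -13.88, -20.31, -26.74]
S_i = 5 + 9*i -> [5, 14, 23, 32, 41]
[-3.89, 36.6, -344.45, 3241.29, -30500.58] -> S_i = -3.89*(-9.41)^i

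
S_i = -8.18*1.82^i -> [-8.18, -14.89, -27.1, -49.31, -89.75]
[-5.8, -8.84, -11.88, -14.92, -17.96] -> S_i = -5.80 + -3.04*i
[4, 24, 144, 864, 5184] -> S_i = 4*6^i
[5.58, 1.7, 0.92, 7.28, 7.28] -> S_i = Random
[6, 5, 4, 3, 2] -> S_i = 6 + -1*i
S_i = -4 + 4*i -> [-4, 0, 4, 8, 12]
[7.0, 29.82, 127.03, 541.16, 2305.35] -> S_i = 7.00*4.26^i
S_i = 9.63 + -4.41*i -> [9.63, 5.22, 0.81, -3.6, -8.01]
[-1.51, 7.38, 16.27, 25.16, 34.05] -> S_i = -1.51 + 8.89*i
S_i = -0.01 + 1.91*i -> [-0.01, 1.9, 3.81, 5.72, 7.63]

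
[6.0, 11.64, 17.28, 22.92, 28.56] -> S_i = 6.00 + 5.64*i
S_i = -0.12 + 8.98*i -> [-0.12, 8.86, 17.84, 26.82, 35.8]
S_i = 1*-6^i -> [1, -6, 36, -216, 1296]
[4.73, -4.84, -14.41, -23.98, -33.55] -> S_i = 4.73 + -9.57*i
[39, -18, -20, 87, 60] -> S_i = Random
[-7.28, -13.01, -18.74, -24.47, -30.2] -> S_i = -7.28 + -5.73*i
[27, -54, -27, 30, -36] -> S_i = Random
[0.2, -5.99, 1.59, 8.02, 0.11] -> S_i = Random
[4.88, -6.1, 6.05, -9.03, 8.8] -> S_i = Random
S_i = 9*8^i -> [9, 72, 576, 4608, 36864]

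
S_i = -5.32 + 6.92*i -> [-5.32, 1.6, 8.52, 15.44, 22.36]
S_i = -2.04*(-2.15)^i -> [-2.04, 4.39, -9.43, 20.27, -43.59]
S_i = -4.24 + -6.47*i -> [-4.24, -10.71, -17.18, -23.65, -30.12]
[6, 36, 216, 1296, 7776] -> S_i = 6*6^i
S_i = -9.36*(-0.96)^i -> [-9.36, 8.99, -8.63, 8.28, -7.95]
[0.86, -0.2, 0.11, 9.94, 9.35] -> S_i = Random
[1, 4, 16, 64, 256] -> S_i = 1*4^i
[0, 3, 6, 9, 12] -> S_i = 0 + 3*i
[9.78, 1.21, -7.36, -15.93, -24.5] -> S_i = 9.78 + -8.57*i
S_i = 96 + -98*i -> [96, -2, -100, -198, -296]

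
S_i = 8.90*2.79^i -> [8.9, 24.83, 69.28, 193.29, 539.27]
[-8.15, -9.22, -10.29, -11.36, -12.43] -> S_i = -8.15 + -1.07*i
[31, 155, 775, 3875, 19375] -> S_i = 31*5^i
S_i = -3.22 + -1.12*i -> [-3.22, -4.34, -5.46, -6.58, -7.7]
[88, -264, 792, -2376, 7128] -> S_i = 88*-3^i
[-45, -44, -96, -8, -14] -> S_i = Random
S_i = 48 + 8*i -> [48, 56, 64, 72, 80]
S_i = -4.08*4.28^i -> [-4.08, -17.46, -74.74, -319.88, -1369.1]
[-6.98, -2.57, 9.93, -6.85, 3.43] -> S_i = Random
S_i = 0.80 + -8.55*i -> [0.8, -7.75, -16.3, -24.85, -33.4]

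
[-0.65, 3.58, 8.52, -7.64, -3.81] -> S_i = Random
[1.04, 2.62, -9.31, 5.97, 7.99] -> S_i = Random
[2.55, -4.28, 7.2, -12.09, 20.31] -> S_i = 2.55*(-1.68)^i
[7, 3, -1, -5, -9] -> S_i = 7 + -4*i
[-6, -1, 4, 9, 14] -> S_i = -6 + 5*i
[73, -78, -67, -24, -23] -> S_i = Random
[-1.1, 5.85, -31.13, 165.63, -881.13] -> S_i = -1.10*(-5.32)^i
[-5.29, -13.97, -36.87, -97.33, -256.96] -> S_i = -5.29*2.64^i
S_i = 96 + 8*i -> [96, 104, 112, 120, 128]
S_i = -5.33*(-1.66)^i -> [-5.33, 8.85, -14.69, 24.38, -40.47]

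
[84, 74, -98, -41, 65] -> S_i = Random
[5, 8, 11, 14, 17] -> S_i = 5 + 3*i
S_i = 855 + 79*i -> [855, 934, 1013, 1092, 1171]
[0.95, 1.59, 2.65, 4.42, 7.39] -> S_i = 0.95*1.67^i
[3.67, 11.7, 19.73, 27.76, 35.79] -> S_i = 3.67 + 8.03*i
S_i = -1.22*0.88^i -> [-1.22, -1.07, -0.94, -0.83, -0.73]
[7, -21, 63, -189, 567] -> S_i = 7*-3^i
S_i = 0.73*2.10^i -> [0.73, 1.53, 3.22, 6.76, 14.2]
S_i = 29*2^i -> [29, 58, 116, 232, 464]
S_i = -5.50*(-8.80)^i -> [-5.5, 48.4, -425.92, 3748.1, -32983.24]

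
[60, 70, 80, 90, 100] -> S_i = 60 + 10*i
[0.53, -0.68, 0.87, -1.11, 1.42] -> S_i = 0.53*(-1.28)^i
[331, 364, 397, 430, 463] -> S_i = 331 + 33*i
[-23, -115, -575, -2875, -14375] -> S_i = -23*5^i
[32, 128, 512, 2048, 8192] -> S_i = 32*4^i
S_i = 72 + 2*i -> [72, 74, 76, 78, 80]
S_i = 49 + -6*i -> [49, 43, 37, 31, 25]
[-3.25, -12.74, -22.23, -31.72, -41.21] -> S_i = -3.25 + -9.49*i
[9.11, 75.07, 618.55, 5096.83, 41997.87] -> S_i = 9.11*8.24^i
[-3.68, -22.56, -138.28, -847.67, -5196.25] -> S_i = -3.68*6.13^i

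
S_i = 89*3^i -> [89, 267, 801, 2403, 7209]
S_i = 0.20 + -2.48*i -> [0.2, -2.28, -4.76, -7.24, -9.72]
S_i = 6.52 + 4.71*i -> [6.52, 11.23, 15.94, 20.65, 25.36]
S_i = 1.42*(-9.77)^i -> [1.42, -13.87, 135.54, -1324.26, 12937.98]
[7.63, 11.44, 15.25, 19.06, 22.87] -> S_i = 7.63 + 3.81*i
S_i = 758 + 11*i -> [758, 769, 780, 791, 802]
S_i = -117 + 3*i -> [-117, -114, -111, -108, -105]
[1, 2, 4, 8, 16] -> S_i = 1*2^i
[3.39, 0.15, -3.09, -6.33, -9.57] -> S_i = 3.39 + -3.24*i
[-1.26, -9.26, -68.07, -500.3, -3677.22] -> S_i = -1.26*7.35^i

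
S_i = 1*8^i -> [1, 8, 64, 512, 4096]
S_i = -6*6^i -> [-6, -36, -216, -1296, -7776]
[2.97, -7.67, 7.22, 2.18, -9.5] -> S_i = Random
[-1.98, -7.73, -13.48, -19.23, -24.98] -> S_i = -1.98 + -5.75*i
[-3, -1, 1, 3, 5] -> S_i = -3 + 2*i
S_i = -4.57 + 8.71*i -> [-4.57, 4.14, 12.85, 21.56, 30.27]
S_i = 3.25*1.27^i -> [3.25, 4.13, 5.24, 6.66, 8.45]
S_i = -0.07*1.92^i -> [-0.07, -0.13, -0.26, -0.5, -0.95]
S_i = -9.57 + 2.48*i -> [-9.57, -7.09, -4.61, -2.13, 0.35]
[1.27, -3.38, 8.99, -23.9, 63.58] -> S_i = 1.27*(-2.66)^i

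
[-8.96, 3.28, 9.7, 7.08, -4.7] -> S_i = Random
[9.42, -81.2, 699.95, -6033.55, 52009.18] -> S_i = 9.42*(-8.62)^i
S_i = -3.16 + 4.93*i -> [-3.16, 1.77, 6.7, 11.63, 16.56]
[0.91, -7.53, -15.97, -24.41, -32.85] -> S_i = 0.91 + -8.44*i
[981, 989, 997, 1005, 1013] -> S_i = 981 + 8*i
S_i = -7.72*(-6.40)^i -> [-7.72, 49.41, -316.21, 2023.75, -12952.01]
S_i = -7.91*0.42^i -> [-7.91, -3.32, -1.4, -0.59, -0.25]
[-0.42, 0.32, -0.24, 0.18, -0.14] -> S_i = -0.42*(-0.76)^i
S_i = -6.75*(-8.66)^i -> [-6.75, 58.46, -506.22, 4383.87, -37964.3]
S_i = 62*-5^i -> [62, -310, 1550, -7750, 38750]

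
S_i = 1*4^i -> [1, 4, 16, 64, 256]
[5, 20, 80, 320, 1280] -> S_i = 5*4^i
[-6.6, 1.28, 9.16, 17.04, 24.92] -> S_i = -6.60 + 7.88*i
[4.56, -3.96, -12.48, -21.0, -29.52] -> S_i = 4.56 + -8.52*i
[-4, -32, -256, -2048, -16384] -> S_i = -4*8^i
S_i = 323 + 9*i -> [323, 332, 341, 350, 359]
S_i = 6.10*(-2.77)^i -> [6.1, -16.9, 46.8, -129.65, 359.13]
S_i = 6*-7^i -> [6, -42, 294, -2058, 14406]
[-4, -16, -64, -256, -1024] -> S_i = -4*4^i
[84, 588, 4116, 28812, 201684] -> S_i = 84*7^i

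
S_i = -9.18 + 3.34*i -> [-9.18, -5.84, -2.5, 0.84, 4.18]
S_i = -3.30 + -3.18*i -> [-3.3, -6.48, -9.66, -12.84, -16.02]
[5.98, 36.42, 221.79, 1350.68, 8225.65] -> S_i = 5.98*6.09^i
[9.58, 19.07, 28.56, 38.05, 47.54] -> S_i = 9.58 + 9.49*i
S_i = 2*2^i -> [2, 4, 8, 16, 32]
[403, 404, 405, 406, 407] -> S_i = 403 + 1*i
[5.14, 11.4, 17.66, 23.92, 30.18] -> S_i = 5.14 + 6.26*i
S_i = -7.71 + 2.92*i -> [-7.71, -4.79, -1.87, 1.05, 3.97]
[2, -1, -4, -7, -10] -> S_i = 2 + -3*i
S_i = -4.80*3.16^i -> [-4.8, -15.17, -47.93, -151.46, -478.62]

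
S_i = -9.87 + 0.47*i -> [-9.87, -9.4, -8.93, -8.46, -7.99]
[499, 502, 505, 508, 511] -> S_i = 499 + 3*i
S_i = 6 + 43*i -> [6, 49, 92, 135, 178]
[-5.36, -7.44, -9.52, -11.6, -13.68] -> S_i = -5.36 + -2.08*i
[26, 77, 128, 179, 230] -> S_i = 26 + 51*i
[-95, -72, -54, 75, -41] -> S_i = Random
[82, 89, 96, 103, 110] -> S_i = 82 + 7*i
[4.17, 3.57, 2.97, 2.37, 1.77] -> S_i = 4.17 + -0.60*i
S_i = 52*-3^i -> [52, -156, 468, -1404, 4212]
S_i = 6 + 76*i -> [6, 82, 158, 234, 310]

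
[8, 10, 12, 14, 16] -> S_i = 8 + 2*i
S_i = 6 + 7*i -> [6, 13, 20, 27, 34]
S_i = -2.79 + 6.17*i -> [-2.79, 3.38, 9.55, 15.72, 21.89]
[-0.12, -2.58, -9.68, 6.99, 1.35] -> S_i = Random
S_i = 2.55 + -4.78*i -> [2.55, -2.23, -7.01, -11.79, -16.57]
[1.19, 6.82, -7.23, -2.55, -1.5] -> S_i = Random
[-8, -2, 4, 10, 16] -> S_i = -8 + 6*i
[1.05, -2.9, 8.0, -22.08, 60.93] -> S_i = 1.05*(-2.76)^i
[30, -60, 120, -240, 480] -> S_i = 30*-2^i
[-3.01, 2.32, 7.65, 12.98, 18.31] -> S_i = -3.01 + 5.33*i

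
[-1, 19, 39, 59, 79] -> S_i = -1 + 20*i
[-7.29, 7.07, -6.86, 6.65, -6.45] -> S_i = -7.29*(-0.97)^i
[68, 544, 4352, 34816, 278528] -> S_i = 68*8^i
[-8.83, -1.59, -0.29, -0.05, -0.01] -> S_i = -8.83*0.18^i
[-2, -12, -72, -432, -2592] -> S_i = -2*6^i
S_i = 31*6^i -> [31, 186, 1116, 6696, 40176]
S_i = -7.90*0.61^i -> [-7.9, -4.82, -2.94, -1.79, -1.09]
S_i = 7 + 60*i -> [7, 67, 127, 187, 247]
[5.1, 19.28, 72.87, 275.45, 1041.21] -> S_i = 5.10*3.78^i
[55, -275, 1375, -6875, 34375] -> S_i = 55*-5^i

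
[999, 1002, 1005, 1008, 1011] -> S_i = 999 + 3*i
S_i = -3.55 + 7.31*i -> [-3.55, 3.76, 11.07, 18.38, 25.69]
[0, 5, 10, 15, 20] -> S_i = 0 + 5*i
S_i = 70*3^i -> [70, 210, 630, 1890, 5670]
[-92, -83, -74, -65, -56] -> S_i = -92 + 9*i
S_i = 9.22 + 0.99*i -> [9.22, 10.21, 11.2, 12.19, 13.18]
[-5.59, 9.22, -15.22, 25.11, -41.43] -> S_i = -5.59*(-1.65)^i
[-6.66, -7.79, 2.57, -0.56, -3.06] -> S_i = Random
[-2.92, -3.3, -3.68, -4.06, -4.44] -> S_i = -2.92 + -0.38*i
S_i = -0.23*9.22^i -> [-0.23, -2.12, -19.55, -180.27, -1662.08]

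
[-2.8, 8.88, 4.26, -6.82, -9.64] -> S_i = Random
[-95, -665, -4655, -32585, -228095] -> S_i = -95*7^i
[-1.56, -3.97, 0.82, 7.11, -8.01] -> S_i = Random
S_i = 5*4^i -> [5, 20, 80, 320, 1280]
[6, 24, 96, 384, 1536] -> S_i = 6*4^i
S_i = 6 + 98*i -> [6, 104, 202, 300, 398]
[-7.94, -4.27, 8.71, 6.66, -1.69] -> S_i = Random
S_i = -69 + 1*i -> [-69, -68, -67, -66, -65]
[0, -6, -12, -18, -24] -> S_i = 0 + -6*i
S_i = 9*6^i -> [9, 54, 324, 1944, 11664]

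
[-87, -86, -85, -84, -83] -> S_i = -87 + 1*i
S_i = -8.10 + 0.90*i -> [-8.1, -7.2, -6.3, -5.4, -4.5]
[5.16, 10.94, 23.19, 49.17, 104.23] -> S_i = 5.16*2.12^i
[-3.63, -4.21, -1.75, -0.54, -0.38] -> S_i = Random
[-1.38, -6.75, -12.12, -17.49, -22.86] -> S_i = -1.38 + -5.37*i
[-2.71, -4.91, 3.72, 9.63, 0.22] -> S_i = Random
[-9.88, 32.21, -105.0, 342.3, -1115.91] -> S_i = -9.88*(-3.26)^i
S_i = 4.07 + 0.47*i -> [4.07, 4.54, 5.01, 5.48, 5.95]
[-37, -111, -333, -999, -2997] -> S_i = -37*3^i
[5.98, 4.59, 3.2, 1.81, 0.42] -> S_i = 5.98 + -1.39*i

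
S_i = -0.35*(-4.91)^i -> [-0.35, 1.72, -8.44, 41.43, -203.42]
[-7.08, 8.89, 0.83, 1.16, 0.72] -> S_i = Random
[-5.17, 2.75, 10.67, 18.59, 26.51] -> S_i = -5.17 + 7.92*i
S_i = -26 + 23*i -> [-26, -3, 20, 43, 66]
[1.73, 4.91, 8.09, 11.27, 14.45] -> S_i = 1.73 + 3.18*i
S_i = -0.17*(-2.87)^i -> [-0.17, 0.49, -1.4, 4.02, -11.53]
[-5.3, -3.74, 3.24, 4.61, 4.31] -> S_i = Random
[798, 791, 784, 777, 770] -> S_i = 798 + -7*i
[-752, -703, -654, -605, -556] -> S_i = -752 + 49*i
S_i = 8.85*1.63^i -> [8.85, 14.43, 23.51, 38.33, 62.47]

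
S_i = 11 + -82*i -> [11, -71, -153, -235, -317]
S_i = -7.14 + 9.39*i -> [-7.14, 2.25, 11.64, 21.03, 30.42]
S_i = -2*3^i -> [-2, -6, -18, -54, -162]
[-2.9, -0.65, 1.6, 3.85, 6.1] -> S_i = -2.90 + 2.25*i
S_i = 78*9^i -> [78, 702, 6318, 56862, 511758]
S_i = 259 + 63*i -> [259, 322, 385, 448, 511]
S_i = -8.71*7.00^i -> [-8.71, -60.97, -426.79, -2987.53, -20912.71]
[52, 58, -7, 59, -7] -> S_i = Random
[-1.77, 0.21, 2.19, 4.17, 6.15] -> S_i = -1.77 + 1.98*i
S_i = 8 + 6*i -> [8, 14, 20, 26, 32]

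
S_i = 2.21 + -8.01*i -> [2.21, -5.8, -13.81, -21.82, -29.83]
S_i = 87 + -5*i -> [87, 82, 77, 72, 67]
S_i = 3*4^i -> [3, 12, 48, 192, 768]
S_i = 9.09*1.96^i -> [9.09, 17.82, 34.92, 68.44, 134.15]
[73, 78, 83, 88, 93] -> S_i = 73 + 5*i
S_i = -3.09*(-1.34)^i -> [-3.09, 4.14, -5.55, 7.43, -9.96]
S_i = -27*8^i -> [-27, -216, -1728, -13824, -110592]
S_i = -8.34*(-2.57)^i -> [-8.34, 21.43, -55.08, 141.57, -363.83]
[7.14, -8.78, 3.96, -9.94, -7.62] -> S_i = Random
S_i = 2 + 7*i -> [2, 9, 16, 23, 30]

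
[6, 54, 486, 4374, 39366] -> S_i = 6*9^i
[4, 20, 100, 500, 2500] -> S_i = 4*5^i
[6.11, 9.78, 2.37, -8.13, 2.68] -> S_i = Random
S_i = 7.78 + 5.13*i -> [7.78, 12.91, 18.04, 23.17, 28.3]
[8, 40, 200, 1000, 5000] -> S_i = 8*5^i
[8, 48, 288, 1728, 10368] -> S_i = 8*6^i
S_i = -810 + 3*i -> [-810, -807, -804, -801, -798]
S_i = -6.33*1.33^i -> [-6.33, -8.42, -11.2, -14.89, -19.81]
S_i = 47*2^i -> [47, 94, 188, 376, 752]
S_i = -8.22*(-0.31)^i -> [-8.22, 2.55, -0.79, 0.24, -0.08]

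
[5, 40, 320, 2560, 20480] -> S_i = 5*8^i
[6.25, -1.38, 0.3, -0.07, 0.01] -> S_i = 6.25*(-0.22)^i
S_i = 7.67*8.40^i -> [7.67, 64.43, 541.2, 4546.04, 38186.73]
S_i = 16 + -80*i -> [16, -64, -144, -224, -304]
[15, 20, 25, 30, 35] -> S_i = 15 + 5*i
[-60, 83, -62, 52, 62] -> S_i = Random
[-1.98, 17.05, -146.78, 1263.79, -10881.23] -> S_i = -1.98*(-8.61)^i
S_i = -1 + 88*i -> [-1, 87, 175, 263, 351]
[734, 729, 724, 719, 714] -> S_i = 734 + -5*i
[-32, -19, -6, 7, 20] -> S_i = -32 + 13*i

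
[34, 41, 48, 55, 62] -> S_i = 34 + 7*i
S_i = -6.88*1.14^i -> [-6.88, -7.84, -8.94, -10.19, -11.62]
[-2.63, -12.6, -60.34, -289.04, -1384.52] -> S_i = -2.63*4.79^i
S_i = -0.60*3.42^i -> [-0.6, -2.05, -7.02, -24.0, -82.08]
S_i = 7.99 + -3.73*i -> [7.99, 4.26, 0.53, -3.2, -6.93]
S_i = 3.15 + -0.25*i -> [3.15, 2.9, 2.65, 2.4, 2.15]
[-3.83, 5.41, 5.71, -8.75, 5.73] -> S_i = Random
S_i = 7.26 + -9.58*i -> [7.26, -2.32, -11.9, -21.48, -31.06]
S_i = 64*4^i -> [64, 256, 1024, 4096, 16384]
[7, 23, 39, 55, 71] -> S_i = 7 + 16*i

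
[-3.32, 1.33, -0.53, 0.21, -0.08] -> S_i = -3.32*(-0.40)^i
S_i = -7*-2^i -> [-7, 14, -28, 56, -112]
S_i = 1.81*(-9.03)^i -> [1.81, -16.34, 147.59, -1332.73, 12034.54]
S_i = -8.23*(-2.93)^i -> [-8.23, 24.11, -70.65, 207.02, -606.56]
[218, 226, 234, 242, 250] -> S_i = 218 + 8*i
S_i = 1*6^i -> [1, 6, 36, 216, 1296]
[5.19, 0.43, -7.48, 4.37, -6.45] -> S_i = Random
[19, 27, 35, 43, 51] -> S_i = 19 + 8*i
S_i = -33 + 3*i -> [-33, -30, -27, -24, -21]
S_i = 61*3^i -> [61, 183, 549, 1647, 4941]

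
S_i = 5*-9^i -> [5, -45, 405, -3645, 32805]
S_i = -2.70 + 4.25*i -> [-2.7, 1.55, 5.8, 10.05, 14.3]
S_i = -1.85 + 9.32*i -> [-1.85, 7.47, 16.79, 26.11, 35.43]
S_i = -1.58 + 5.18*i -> [-1.58, 3.6, 8.78, 13.96, 19.14]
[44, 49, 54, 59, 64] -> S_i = 44 + 5*i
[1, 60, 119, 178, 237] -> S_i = 1 + 59*i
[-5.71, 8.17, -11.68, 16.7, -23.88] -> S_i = -5.71*(-1.43)^i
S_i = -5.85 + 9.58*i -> [-5.85, 3.73, 13.31, 22.89, 32.47]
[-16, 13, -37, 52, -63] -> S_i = Random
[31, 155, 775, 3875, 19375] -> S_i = 31*5^i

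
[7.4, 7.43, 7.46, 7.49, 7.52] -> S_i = 7.40 + 0.03*i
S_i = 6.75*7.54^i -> [6.75, 50.9, 383.75, 2893.46, 21816.7]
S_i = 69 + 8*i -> [69, 77, 85, 93, 101]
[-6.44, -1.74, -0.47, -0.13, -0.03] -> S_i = -6.44*0.27^i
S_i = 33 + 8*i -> [33, 41, 49, 57, 65]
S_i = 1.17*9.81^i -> [1.17, 11.48, 112.6, 1104.57, 10835.82]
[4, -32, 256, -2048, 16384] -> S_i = 4*-8^i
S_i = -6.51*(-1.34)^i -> [-6.51, 8.72, -11.69, 15.66, -20.99]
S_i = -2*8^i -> [-2, -16, -128, -1024, -8192]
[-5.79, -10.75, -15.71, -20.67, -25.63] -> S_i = -5.79 + -4.96*i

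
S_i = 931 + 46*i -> [931, 977, 1023, 1069, 1115]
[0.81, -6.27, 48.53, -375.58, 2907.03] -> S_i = 0.81*(-7.74)^i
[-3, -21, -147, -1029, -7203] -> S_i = -3*7^i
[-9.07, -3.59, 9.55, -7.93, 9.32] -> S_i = Random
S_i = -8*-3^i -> [-8, 24, -72, 216, -648]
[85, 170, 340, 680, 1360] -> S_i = 85*2^i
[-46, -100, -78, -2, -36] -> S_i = Random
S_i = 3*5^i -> [3, 15, 75, 375, 1875]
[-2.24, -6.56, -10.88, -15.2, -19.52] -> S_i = -2.24 + -4.32*i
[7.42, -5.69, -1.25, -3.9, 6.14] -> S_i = Random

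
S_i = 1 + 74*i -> [1, 75, 149, 223, 297]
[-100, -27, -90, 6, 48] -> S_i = Random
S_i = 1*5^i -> [1, 5, 25, 125, 625]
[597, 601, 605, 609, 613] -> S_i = 597 + 4*i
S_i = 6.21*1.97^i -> [6.21, 12.23, 24.1, 47.48, 93.53]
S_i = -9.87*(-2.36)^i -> [-9.87, 23.29, -54.97, 129.73, -306.17]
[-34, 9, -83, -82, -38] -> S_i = Random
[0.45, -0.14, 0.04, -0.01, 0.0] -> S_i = 0.45*(-0.30)^i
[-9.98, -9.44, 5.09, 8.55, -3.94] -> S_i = Random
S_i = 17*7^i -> [17, 119, 833, 5831, 40817]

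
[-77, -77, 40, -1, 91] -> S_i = Random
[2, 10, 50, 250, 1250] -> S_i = 2*5^i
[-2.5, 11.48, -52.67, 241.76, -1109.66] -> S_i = -2.50*(-4.59)^i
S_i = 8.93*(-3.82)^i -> [8.93, -34.11, 130.31, -497.78, 1901.54]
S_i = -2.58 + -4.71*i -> [-2.58, -7.29, -12.0, -16.71, -21.42]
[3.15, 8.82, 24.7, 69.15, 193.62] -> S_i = 3.15*2.80^i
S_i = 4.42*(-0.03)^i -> [4.42, -0.13, 0.0, -0.0, 0.0]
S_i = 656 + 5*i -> [656, 661, 666, 671, 676]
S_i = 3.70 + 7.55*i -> [3.7, 11.25, 18.8, 26.35, 33.9]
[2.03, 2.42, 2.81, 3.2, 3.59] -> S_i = 2.03 + 0.39*i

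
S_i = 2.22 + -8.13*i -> [2.22, -5.91, -14.04, -22.17, -30.3]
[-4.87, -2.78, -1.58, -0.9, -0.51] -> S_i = -4.87*0.57^i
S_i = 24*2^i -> [24, 48, 96, 192, 384]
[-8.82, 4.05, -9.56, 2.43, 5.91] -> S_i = Random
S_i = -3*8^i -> [-3, -24, -192, -1536, -12288]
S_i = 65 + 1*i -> [65, 66, 67, 68, 69]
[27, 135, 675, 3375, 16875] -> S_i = 27*5^i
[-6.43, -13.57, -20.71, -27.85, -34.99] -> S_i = -6.43 + -7.14*i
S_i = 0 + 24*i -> [0, 24, 48, 72, 96]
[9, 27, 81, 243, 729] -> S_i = 9*3^i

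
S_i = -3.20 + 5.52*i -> [-3.2, 2.32, 7.84, 13.36, 18.88]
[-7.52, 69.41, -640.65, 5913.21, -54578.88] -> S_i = -7.52*(-9.23)^i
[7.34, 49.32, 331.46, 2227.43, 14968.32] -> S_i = 7.34*6.72^i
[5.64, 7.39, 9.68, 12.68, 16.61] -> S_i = 5.64*1.31^i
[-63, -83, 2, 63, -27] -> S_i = Random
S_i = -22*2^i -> [-22, -44, -88, -176, -352]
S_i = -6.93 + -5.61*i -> [-6.93, -12.54, -18.15, -23.76, -29.37]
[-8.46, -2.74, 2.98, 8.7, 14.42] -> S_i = -8.46 + 5.72*i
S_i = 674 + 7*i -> [674, 681, 688, 695, 702]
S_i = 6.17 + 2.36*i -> [6.17, 8.53, 10.89, 13.25, 15.61]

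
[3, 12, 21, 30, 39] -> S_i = 3 + 9*i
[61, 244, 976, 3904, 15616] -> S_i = 61*4^i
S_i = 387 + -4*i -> [387, 383, 379, 375, 371]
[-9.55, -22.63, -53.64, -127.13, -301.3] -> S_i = -9.55*2.37^i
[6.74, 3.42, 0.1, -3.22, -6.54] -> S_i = 6.74 + -3.32*i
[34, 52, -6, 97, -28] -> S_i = Random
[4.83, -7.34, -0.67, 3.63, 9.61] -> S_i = Random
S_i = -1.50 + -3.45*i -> [-1.5, -4.95, -8.4, -11.85, -15.3]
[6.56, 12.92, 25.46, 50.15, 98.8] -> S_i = 6.56*1.97^i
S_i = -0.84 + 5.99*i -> [-0.84, 5.15, 11.14, 17.13, 23.12]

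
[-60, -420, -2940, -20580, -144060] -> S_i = -60*7^i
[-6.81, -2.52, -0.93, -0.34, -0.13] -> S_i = -6.81*0.37^i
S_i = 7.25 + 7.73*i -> [7.25, 14.98, 22.71, 30.44, 38.17]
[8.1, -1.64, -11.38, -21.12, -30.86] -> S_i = 8.10 + -9.74*i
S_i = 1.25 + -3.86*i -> [1.25, -2.61, -6.47, -10.33, -14.19]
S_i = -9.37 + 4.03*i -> [-9.37, -5.34, -1.31, 2.72, 6.75]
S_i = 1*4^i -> [1, 4, 16, 64, 256]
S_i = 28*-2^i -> [28, -56, 112, -224, 448]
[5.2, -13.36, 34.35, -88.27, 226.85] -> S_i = 5.20*(-2.57)^i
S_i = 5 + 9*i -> [5, 14, 23, 32, 41]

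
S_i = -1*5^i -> [-1, -5, -25, -125, -625]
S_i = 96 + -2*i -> [96, 94, 92, 90, 88]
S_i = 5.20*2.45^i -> [5.2, 12.74, 31.21, 76.47, 187.36]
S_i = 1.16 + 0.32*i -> [1.16, 1.48, 1.8, 2.12, 2.44]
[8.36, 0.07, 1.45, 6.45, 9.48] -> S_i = Random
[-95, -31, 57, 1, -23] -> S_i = Random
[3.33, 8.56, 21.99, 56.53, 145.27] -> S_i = 3.33*2.57^i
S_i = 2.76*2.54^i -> [2.76, 7.01, 17.81, 45.23, 114.88]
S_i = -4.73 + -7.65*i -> [-4.73, -12.38, -20.03, -27.68, -35.33]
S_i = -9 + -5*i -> [-9, -14, -19, -24, -29]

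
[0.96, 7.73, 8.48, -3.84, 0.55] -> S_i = Random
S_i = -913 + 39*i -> [-913, -874, -835, -796, -757]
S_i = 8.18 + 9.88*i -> [8.18, 18.06, 27.94, 37.82, 47.7]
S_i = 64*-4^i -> [64, -256, 1024, -4096, 16384]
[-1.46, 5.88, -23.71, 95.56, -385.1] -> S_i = -1.46*(-4.03)^i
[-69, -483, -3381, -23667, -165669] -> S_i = -69*7^i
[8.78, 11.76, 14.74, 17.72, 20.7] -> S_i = 8.78 + 2.98*i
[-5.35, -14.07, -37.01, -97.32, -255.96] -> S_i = -5.35*2.63^i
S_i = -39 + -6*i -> [-39, -45, -51, -57, -63]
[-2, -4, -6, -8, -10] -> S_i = -2 + -2*i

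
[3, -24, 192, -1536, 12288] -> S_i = 3*-8^i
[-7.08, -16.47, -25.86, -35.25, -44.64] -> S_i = -7.08 + -9.39*i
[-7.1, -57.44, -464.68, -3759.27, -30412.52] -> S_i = -7.10*8.09^i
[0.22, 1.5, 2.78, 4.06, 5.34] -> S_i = 0.22 + 1.28*i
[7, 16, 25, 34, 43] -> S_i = 7 + 9*i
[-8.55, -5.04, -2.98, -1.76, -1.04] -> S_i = -8.55*0.59^i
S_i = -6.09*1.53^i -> [-6.09, -9.32, -14.26, -21.81, -33.37]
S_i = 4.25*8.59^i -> [4.25, 36.51, 313.6, 2693.82, 23139.91]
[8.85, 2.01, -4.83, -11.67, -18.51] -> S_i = 8.85 + -6.84*i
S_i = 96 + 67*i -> [96, 163, 230, 297, 364]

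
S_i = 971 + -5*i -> [971, 966, 961, 956, 951]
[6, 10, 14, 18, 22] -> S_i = 6 + 4*i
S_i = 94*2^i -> [94, 188, 376, 752, 1504]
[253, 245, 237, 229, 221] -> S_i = 253 + -8*i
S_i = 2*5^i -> [2, 10, 50, 250, 1250]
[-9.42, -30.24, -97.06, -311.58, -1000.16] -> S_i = -9.42*3.21^i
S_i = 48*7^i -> [48, 336, 2352, 16464, 115248]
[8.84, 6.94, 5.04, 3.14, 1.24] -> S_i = 8.84 + -1.90*i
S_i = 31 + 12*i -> [31, 43, 55, 67, 79]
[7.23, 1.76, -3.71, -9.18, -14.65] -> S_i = 7.23 + -5.47*i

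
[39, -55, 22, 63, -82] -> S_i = Random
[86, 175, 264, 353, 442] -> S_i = 86 + 89*i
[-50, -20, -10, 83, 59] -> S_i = Random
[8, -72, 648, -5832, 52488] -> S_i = 8*-9^i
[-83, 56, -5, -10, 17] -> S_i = Random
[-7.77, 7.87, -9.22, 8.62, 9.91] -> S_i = Random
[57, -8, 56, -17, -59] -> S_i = Random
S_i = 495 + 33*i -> [495, 528, 561, 594, 627]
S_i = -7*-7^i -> [-7, 49, -343, 2401, -16807]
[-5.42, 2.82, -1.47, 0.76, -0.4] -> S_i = -5.42*(-0.52)^i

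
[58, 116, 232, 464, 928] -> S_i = 58*2^i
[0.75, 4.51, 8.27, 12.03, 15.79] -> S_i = 0.75 + 3.76*i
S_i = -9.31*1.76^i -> [-9.31, -16.39, -28.84, -50.76, -89.33]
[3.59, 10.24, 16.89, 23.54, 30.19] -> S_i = 3.59 + 6.65*i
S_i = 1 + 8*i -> [1, 9, 17, 25, 33]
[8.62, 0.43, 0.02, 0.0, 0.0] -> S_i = 8.62*0.05^i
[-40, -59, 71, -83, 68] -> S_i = Random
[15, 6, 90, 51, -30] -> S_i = Random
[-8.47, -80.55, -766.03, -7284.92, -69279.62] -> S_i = -8.47*9.51^i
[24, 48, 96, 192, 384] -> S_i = 24*2^i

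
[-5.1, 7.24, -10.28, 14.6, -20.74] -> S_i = -5.10*(-1.42)^i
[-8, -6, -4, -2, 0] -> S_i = -8 + 2*i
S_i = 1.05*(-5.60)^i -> [1.05, -5.88, 32.93, -184.4, 1032.62]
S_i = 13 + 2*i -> [13, 15, 17, 19, 21]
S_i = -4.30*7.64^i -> [-4.3, -32.85, -250.99, -1917.56, -14650.14]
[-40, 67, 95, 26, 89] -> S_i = Random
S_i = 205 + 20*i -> [205, 225, 245, 265, 285]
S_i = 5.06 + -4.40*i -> [5.06, 0.66, -3.74, -8.14, -12.54]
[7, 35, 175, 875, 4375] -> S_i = 7*5^i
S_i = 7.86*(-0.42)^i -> [7.86, -3.3, 1.39, -0.58, 0.24]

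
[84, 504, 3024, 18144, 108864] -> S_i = 84*6^i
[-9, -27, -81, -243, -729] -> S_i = -9*3^i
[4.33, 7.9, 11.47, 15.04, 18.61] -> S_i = 4.33 + 3.57*i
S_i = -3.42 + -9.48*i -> [-3.42, -12.9, -22.38, -31.86, -41.34]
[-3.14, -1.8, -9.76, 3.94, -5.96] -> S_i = Random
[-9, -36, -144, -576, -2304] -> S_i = -9*4^i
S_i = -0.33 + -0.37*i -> [-0.33, -0.7, -1.07, -1.44, -1.81]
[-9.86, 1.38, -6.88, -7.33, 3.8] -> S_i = Random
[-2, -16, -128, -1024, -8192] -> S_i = -2*8^i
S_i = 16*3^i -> [16, 48, 144, 432, 1296]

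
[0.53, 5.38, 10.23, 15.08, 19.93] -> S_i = 0.53 + 4.85*i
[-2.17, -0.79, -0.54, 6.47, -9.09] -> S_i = Random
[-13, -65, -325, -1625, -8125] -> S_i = -13*5^i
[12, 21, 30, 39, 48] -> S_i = 12 + 9*i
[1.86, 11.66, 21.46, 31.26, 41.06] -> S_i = 1.86 + 9.80*i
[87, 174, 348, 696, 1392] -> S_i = 87*2^i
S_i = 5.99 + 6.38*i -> [5.99, 12.37, 18.75, 25.13, 31.51]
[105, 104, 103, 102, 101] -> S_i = 105 + -1*i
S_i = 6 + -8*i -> [6, -2, -10, -18, -26]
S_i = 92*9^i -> [92, 828, 7452, 67068, 603612]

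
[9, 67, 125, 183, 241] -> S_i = 9 + 58*i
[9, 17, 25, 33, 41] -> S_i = 9 + 8*i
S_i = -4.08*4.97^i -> [-4.08, -20.28, -100.78, -500.87, -2489.35]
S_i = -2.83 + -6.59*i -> [-2.83, -9.42, -16.01, -22.6, -29.19]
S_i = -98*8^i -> [-98, -784, -6272, -50176, -401408]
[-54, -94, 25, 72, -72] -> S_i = Random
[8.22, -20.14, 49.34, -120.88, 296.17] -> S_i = 8.22*(-2.45)^i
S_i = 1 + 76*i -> [1, 77, 153, 229, 305]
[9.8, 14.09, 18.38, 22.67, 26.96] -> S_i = 9.80 + 4.29*i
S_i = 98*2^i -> [98, 196, 392, 784, 1568]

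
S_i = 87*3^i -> [87, 261, 783, 2349, 7047]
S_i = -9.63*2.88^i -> [-9.63, -27.73, -79.88, -230.04, -662.52]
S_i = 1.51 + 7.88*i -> [1.51, 9.39, 17.27, 25.15, 33.03]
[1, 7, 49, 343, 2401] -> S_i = 1*7^i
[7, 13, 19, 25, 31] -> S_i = 7 + 6*i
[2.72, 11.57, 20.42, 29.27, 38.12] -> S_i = 2.72 + 8.85*i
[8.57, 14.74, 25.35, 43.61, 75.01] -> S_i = 8.57*1.72^i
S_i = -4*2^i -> [-4, -8, -16, -32, -64]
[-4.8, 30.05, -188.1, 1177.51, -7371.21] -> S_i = -4.80*(-6.26)^i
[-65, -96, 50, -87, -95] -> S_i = Random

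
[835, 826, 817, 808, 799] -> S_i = 835 + -9*i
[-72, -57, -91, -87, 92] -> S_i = Random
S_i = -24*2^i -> [-24, -48, -96, -192, -384]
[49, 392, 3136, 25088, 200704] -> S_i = 49*8^i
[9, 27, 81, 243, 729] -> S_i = 9*3^i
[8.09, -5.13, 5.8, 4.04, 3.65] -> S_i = Random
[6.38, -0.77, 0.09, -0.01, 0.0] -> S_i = 6.38*(-0.12)^i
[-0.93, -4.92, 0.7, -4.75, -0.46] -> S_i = Random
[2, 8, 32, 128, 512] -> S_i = 2*4^i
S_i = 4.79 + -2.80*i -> [4.79, 1.99, -0.81, -3.61, -6.41]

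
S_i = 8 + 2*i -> [8, 10, 12, 14, 16]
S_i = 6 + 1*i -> [6, 7, 8, 9, 10]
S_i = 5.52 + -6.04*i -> [5.52, -0.52, -6.56, -12.6, -18.64]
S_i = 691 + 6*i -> [691, 697, 703, 709, 715]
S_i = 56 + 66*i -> [56, 122, 188, 254, 320]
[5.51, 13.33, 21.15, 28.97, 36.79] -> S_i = 5.51 + 7.82*i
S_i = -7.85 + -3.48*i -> [-7.85, -11.33, -14.81, -18.29, -21.77]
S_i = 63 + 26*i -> [63, 89, 115, 141, 167]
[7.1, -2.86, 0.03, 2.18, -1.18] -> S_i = Random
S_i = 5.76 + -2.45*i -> [5.76, 3.31, 0.86, -1.59, -4.04]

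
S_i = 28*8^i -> [28, 224, 1792, 14336, 114688]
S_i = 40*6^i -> [40, 240, 1440, 8640, 51840]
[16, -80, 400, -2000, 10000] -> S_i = 16*-5^i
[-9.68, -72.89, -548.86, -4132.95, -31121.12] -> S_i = -9.68*7.53^i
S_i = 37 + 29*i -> [37, 66, 95, 124, 153]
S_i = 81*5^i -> [81, 405, 2025, 10125, 50625]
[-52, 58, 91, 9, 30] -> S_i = Random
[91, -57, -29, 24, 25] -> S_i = Random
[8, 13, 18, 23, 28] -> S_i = 8 + 5*i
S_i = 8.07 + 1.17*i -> [8.07, 9.24, 10.41, 11.58, 12.75]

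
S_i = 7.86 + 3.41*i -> [7.86, 11.27, 14.68, 18.09, 21.5]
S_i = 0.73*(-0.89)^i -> [0.73, -0.65, 0.58, -0.51, 0.46]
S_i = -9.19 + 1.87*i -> [-9.19, -7.32, -5.45, -3.58, -1.71]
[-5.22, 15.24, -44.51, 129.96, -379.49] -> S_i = -5.22*(-2.92)^i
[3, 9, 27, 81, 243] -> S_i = 3*3^i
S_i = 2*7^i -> [2, 14, 98, 686, 4802]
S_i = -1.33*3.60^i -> [-1.33, -4.79, -17.24, -62.05, -223.39]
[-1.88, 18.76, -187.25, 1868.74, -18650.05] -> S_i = -1.88*(-9.98)^i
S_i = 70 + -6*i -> [70, 64, 58, 52, 46]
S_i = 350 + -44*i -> [350, 306, 262, 218, 174]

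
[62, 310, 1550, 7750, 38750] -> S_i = 62*5^i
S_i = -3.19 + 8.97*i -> [-3.19, 5.78, 14.75, 23.72, 32.69]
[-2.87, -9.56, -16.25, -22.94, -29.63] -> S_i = -2.87 + -6.69*i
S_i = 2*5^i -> [2, 10, 50, 250, 1250]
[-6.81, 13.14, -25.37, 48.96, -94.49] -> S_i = -6.81*(-1.93)^i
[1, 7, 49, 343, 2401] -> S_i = 1*7^i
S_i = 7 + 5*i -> [7, 12, 17, 22, 27]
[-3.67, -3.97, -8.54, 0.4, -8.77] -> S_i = Random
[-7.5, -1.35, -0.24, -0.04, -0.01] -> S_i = -7.50*0.18^i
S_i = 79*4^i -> [79, 316, 1264, 5056, 20224]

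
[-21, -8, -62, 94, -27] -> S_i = Random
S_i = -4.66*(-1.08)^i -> [-4.66, 5.03, -5.44, 5.87, -6.34]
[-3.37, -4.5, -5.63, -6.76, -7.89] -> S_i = -3.37 + -1.13*i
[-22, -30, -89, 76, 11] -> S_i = Random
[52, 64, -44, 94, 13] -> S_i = Random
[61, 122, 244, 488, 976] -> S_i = 61*2^i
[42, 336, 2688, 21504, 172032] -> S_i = 42*8^i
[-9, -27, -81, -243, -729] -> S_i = -9*3^i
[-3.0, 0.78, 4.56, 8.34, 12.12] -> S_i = -3.00 + 3.78*i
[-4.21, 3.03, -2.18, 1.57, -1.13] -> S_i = -4.21*(-0.72)^i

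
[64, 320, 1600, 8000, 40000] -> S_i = 64*5^i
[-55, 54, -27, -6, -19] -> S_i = Random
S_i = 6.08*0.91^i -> [6.08, 5.53, 5.03, 4.58, 4.17]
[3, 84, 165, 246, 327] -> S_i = 3 + 81*i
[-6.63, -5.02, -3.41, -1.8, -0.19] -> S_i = -6.63 + 1.61*i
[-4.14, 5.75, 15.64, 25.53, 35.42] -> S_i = -4.14 + 9.89*i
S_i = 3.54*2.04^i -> [3.54, 7.22, 14.73, 30.05, 61.31]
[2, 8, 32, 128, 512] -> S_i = 2*4^i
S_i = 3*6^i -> [3, 18, 108, 648, 3888]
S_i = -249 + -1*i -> [-249, -250, -251, -252, -253]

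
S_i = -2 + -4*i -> [-2, -6, -10, -14, -18]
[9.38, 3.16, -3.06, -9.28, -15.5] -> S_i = 9.38 + -6.22*i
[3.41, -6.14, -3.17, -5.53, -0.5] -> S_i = Random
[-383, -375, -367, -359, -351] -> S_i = -383 + 8*i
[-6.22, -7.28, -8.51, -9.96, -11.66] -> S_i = -6.22*1.17^i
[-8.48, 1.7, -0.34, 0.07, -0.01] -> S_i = -8.48*(-0.20)^i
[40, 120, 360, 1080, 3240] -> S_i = 40*3^i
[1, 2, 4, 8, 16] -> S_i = 1*2^i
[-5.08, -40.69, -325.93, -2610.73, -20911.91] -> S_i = -5.08*8.01^i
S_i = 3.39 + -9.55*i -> [3.39, -6.16, -15.71, -25.26, -34.81]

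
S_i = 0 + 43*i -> [0, 43, 86, 129, 172]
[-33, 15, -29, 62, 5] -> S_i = Random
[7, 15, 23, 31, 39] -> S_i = 7 + 8*i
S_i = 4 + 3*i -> [4, 7, 10, 13, 16]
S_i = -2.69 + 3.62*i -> [-2.69, 0.93, 4.55, 8.17, 11.79]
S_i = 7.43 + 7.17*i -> [7.43, 14.6, 21.77, 28.94, 36.11]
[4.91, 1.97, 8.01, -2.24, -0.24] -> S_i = Random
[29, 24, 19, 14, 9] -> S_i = 29 + -5*i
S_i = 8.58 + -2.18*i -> [8.58, 6.4, 4.22, 2.04, -0.14]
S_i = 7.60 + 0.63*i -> [7.6, 8.23, 8.86, 9.49, 10.12]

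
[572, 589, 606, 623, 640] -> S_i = 572 + 17*i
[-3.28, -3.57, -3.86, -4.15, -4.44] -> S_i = -3.28 + -0.29*i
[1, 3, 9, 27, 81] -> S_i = 1*3^i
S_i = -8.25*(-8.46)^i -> [-8.25, 69.8, -590.47, 4995.34, -42260.57]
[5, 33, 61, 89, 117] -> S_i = 5 + 28*i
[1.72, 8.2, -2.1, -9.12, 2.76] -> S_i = Random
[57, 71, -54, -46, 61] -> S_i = Random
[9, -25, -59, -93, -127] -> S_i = 9 + -34*i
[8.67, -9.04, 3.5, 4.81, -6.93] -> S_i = Random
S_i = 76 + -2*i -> [76, 74, 72, 70, 68]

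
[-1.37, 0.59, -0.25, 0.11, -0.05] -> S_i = -1.37*(-0.43)^i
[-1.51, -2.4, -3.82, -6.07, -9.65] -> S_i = -1.51*1.59^i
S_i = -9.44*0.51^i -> [-9.44, -4.81, -2.46, -1.25, -0.64]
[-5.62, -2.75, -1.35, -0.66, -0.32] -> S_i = -5.62*0.49^i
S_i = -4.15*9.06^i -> [-4.15, -37.6, -340.65, -3086.26, -27961.53]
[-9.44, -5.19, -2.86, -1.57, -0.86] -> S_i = -9.44*0.55^i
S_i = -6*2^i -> [-6, -12, -24, -48, -96]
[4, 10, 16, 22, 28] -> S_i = 4 + 6*i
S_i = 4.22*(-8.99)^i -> [4.22, -37.94, 341.06, -3066.14, 27564.57]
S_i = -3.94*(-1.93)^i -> [-3.94, 7.6, -14.68, 28.32, -54.67]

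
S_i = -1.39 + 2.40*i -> [-1.39, 1.01, 3.41, 5.81, 8.21]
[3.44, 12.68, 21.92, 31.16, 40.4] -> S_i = 3.44 + 9.24*i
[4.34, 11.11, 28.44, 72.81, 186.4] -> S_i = 4.34*2.56^i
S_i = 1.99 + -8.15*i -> [1.99, -6.16, -14.31, -22.46, -30.61]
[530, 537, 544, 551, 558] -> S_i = 530 + 7*i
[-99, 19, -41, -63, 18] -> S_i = Random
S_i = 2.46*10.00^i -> [2.46, 24.6, 246.0, 2460.0, 24600.0]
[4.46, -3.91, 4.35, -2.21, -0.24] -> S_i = Random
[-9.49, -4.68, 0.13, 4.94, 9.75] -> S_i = -9.49 + 4.81*i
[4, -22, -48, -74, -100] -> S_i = 4 + -26*i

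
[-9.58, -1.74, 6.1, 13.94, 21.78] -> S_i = -9.58 + 7.84*i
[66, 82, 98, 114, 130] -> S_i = 66 + 16*i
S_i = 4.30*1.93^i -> [4.3, 8.3, 16.02, 30.91, 59.66]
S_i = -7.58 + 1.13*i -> [-7.58, -6.45, -5.32, -4.19, -3.06]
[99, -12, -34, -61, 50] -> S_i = Random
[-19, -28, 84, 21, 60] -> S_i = Random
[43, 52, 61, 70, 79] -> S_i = 43 + 9*i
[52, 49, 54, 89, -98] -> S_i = Random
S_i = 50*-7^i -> [50, -350, 2450, -17150, 120050]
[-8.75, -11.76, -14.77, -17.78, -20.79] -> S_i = -8.75 + -3.01*i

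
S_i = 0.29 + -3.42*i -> [0.29, -3.13, -6.55, -9.97, -13.39]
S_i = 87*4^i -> [87, 348, 1392, 5568, 22272]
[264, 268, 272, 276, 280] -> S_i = 264 + 4*i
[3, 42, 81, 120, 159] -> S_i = 3 + 39*i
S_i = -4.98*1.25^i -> [-4.98, -6.22, -7.78, -9.73, -12.16]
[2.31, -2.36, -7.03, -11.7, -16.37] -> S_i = 2.31 + -4.67*i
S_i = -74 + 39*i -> [-74, -35, 4, 43, 82]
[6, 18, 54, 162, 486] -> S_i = 6*3^i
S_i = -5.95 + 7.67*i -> [-5.95, 1.72, 9.39, 17.06, 24.73]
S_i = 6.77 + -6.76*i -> [6.77, 0.01, -6.75, -13.51, -20.27]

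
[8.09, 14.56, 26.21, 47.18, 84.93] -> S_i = 8.09*1.80^i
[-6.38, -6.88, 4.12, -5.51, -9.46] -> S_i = Random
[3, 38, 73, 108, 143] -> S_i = 3 + 35*i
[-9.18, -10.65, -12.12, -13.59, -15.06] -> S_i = -9.18 + -1.47*i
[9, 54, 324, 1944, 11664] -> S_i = 9*6^i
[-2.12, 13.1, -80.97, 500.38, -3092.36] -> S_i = -2.12*(-6.18)^i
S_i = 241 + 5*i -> [241, 246, 251, 256, 261]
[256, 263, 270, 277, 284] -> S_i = 256 + 7*i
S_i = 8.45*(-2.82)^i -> [8.45, -23.83, 67.2, -189.5, 534.38]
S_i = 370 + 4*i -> [370, 374, 378, 382, 386]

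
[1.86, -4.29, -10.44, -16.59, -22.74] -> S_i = 1.86 + -6.15*i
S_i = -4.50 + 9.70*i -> [-4.5, 5.2, 14.9, 24.6, 34.3]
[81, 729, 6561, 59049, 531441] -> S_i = 81*9^i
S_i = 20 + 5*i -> [20, 25, 30, 35, 40]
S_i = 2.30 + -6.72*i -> [2.3, -4.42, -11.14, -17.86, -24.58]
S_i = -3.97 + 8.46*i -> [-3.97, 4.49, 12.95, 21.41, 29.87]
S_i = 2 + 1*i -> [2, 3, 4, 5, 6]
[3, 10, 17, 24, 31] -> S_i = 3 + 7*i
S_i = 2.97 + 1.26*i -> [2.97, 4.23, 5.49, 6.75, 8.01]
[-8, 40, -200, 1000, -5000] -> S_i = -8*-5^i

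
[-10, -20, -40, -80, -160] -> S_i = -10*2^i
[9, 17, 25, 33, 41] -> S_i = 9 + 8*i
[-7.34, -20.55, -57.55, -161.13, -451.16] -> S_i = -7.34*2.80^i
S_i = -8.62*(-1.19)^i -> [-8.62, 10.26, -12.21, 14.53, -17.29]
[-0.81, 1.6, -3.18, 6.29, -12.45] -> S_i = -0.81*(-1.98)^i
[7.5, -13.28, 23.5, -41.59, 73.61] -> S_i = 7.50*(-1.77)^i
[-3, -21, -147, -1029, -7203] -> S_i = -3*7^i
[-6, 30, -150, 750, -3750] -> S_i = -6*-5^i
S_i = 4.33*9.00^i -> [4.33, 38.97, 350.73, 3156.57, 28409.13]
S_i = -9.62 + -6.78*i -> [-9.62, -16.4, -23.18, -29.96, -36.74]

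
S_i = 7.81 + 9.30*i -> [7.81, 17.11, 26.41, 35.71, 45.01]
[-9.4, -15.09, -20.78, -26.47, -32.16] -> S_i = -9.40 + -5.69*i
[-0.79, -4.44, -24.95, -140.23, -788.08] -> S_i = -0.79*5.62^i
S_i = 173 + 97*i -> [173, 270, 367, 464, 561]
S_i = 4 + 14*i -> [4, 18, 32, 46, 60]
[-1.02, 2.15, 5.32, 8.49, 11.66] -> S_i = -1.02 + 3.17*i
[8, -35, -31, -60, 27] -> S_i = Random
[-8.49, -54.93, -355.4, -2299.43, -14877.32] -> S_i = -8.49*6.47^i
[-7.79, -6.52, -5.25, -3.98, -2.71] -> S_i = -7.79 + 1.27*i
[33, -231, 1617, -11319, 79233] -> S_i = 33*-7^i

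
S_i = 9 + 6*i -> [9, 15, 21, 27, 33]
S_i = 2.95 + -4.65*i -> [2.95, -1.7, -6.35, -11.0, -15.65]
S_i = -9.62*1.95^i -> [-9.62, -18.76, -36.58, -71.33, -139.1]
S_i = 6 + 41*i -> [6, 47, 88, 129, 170]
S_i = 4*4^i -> [4, 16, 64, 256, 1024]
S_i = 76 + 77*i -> [76, 153, 230, 307, 384]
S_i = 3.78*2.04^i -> [3.78, 7.71, 15.73, 32.09, 65.47]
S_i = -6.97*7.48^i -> [-6.97, -52.14, -389.97, -2917.01, -21819.22]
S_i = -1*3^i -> [-1, -3, -9, -27, -81]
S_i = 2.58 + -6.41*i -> [2.58, -3.83, -10.24, -16.65, -23.06]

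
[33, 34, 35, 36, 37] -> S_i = 33 + 1*i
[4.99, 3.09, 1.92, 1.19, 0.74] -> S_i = 4.99*0.62^i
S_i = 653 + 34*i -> [653, 687, 721, 755, 789]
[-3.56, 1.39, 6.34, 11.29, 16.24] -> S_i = -3.56 + 4.95*i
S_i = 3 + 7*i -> [3, 10, 17, 24, 31]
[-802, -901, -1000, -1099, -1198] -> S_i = -802 + -99*i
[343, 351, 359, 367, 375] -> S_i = 343 + 8*i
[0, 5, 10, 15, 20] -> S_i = 0 + 5*i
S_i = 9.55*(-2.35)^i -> [9.55, -22.44, 52.74, -123.94, 291.26]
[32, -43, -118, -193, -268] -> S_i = 32 + -75*i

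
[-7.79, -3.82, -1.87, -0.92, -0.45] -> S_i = -7.79*0.49^i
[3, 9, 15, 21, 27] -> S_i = 3 + 6*i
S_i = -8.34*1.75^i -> [-8.34, -14.6, -25.54, -44.7, -78.22]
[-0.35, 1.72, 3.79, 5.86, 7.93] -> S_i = -0.35 + 2.07*i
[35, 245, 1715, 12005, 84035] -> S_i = 35*7^i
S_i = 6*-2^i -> [6, -12, 24, -48, 96]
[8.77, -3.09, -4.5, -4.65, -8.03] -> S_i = Random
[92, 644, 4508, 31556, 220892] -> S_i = 92*7^i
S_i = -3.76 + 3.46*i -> [-3.76, -0.3, 3.16, 6.62, 10.08]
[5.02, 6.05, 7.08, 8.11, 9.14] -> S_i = 5.02 + 1.03*i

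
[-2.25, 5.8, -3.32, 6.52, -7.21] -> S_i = Random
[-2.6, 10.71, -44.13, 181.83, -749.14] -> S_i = -2.60*(-4.12)^i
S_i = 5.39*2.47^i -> [5.39, 13.31, 32.88, 81.22, 200.62]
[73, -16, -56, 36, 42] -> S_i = Random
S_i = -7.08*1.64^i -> [-7.08, -11.61, -19.04, -31.23, -51.22]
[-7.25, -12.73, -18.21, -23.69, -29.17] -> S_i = -7.25 + -5.48*i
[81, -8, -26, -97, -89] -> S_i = Random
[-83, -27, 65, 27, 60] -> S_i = Random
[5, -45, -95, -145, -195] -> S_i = 5 + -50*i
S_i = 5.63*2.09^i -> [5.63, 11.77, 24.59, 51.4, 107.42]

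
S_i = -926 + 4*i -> [-926, -922, -918, -914, -910]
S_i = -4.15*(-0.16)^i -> [-4.15, 0.66, -0.11, 0.02, -0.0]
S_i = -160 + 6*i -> [-160, -154, -148, -142, -136]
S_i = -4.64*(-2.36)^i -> [-4.64, 10.95, -25.84, 60.99, -143.93]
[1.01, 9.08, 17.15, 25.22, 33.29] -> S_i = 1.01 + 8.07*i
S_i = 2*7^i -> [2, 14, 98, 686, 4802]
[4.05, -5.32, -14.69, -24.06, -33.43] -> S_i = 4.05 + -9.37*i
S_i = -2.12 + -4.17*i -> [-2.12, -6.29, -10.46, -14.63, -18.8]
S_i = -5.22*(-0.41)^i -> [-5.22, 2.14, -0.88, 0.36, -0.15]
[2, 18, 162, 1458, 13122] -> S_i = 2*9^i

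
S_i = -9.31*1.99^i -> [-9.31, -18.53, -36.87, -73.37, -146.0]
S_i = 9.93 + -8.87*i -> [9.93, 1.06, -7.81, -16.68, -25.55]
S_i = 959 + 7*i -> [959, 966, 973, 980, 987]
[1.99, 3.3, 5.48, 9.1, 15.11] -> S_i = 1.99*1.66^i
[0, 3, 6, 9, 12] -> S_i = 0 + 3*i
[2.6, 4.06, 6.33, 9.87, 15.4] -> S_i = 2.60*1.56^i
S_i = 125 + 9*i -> [125, 134, 143, 152, 161]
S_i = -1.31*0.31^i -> [-1.31, -0.41, -0.13, -0.04, -0.01]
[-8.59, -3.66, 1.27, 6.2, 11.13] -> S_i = -8.59 + 4.93*i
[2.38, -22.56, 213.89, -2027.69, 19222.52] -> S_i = 2.38*(-9.48)^i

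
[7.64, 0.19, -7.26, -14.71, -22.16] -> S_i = 7.64 + -7.45*i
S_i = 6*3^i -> [6, 18, 54, 162, 486]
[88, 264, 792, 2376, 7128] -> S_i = 88*3^i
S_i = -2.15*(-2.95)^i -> [-2.15, 6.34, -18.71, 55.2, -162.83]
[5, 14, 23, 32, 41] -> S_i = 5 + 9*i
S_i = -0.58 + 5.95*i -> [-0.58, 5.37, 11.32, 17.27, 23.22]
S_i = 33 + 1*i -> [33, 34, 35, 36, 37]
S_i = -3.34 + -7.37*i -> [-3.34, -10.71, -18.08, -25.45, -32.82]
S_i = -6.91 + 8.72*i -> [-6.91, 1.81, 10.53, 19.25, 27.97]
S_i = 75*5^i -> [75, 375, 1875, 9375, 46875]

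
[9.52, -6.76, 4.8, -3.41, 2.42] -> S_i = 9.52*(-0.71)^i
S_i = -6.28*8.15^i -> [-6.28, -51.18, -417.13, -3399.64, -27707.04]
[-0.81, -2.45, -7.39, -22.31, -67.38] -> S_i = -0.81*3.02^i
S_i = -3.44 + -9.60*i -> [-3.44, -13.04, -22.64, -32.24, -41.84]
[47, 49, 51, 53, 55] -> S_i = 47 + 2*i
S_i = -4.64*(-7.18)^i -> [-4.64, 33.32, -239.2, 1717.48, -12331.5]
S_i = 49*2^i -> [49, 98, 196, 392, 784]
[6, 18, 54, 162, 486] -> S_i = 6*3^i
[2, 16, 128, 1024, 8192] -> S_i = 2*8^i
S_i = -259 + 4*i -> [-259, -255, -251, -247, -243]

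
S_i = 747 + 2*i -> [747, 749, 751, 753, 755]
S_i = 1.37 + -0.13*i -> [1.37, 1.24, 1.11, 0.98, 0.85]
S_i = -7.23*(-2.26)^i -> [-7.23, 16.34, -36.93, 83.46, -188.61]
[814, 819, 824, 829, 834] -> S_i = 814 + 5*i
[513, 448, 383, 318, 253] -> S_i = 513 + -65*i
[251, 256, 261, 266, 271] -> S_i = 251 + 5*i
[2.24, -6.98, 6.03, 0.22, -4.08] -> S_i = Random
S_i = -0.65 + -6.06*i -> [-0.65, -6.71, -12.77, -18.83, -24.89]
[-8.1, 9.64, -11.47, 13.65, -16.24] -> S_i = -8.10*(-1.19)^i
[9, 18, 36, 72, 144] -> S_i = 9*2^i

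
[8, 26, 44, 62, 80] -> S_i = 8 + 18*i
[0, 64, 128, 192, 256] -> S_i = 0 + 64*i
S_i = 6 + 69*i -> [6, 75, 144, 213, 282]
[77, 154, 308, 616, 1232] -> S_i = 77*2^i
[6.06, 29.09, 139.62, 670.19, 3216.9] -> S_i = 6.06*4.80^i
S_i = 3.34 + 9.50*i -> [3.34, 12.84, 22.34, 31.84, 41.34]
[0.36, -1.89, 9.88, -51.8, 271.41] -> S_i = 0.36*(-5.24)^i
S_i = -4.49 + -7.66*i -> [-4.49, -12.15, -19.81, -27.47, -35.13]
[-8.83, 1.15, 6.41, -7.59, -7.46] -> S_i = Random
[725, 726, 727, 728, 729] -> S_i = 725 + 1*i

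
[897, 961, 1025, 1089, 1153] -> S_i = 897 + 64*i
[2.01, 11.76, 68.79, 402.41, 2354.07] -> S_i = 2.01*5.85^i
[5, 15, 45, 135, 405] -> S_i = 5*3^i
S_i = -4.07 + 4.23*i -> [-4.07, 0.16, 4.39, 8.62, 12.85]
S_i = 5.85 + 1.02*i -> [5.85, 6.87, 7.89, 8.91, 9.93]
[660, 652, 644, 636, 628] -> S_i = 660 + -8*i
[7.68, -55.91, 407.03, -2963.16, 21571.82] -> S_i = 7.68*(-7.28)^i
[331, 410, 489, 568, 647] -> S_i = 331 + 79*i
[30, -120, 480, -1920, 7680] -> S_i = 30*-4^i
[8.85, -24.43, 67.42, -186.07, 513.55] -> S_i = 8.85*(-2.76)^i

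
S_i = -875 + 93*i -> [-875, -782, -689, -596, -503]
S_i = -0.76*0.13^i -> [-0.76, -0.1, -0.01, -0.0, -0.0]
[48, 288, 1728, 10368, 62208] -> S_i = 48*6^i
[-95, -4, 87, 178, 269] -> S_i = -95 + 91*i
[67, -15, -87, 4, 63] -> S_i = Random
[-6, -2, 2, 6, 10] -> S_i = -6 + 4*i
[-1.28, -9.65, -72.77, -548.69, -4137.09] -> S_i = -1.28*7.54^i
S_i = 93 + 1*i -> [93, 94, 95, 96, 97]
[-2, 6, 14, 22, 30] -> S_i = -2 + 8*i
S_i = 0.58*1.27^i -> [0.58, 0.74, 0.94, 1.19, 1.51]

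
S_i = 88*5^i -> [88, 440, 2200, 11000, 55000]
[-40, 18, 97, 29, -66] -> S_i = Random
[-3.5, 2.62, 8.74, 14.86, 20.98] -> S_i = -3.50 + 6.12*i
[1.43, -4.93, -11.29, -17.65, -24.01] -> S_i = 1.43 + -6.36*i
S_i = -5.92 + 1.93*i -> [-5.92, -3.99, -2.06, -0.13, 1.8]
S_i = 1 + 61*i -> [1, 62, 123, 184, 245]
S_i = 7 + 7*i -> [7, 14, 21, 28, 35]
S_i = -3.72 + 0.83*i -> [-3.72, -2.89, -2.06, -1.23, -0.4]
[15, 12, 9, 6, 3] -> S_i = 15 + -3*i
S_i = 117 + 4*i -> [117, 121, 125, 129, 133]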